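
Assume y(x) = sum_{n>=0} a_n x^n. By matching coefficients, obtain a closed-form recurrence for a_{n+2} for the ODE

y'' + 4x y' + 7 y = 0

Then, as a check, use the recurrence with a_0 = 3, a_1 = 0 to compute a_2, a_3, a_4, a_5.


Substitute y = sum_n a_n x^n.
y''(x) has coefficient (n+2)(n+1) a_{n+2} at x^n;
4 x y'(x) has coefficient 4 n a_n at x^n (shift);
7 y(x) has coefficient 7 a_n at x^n.
Matching x^n: (n+2)(n+1) a_{n+2} + (4n + 7) a_n = 0.
Thus a_{n+2} = (-4n - 7) / ((n+1)(n+2)) * a_n.

Check with a_0 = 3, a_1 = 0 (apply the recurrence for n = 0, 1, 2, 3): a_0 = 3, a_1 = 0, a_2 = -21/2, a_3 = 0, a_4 = 105/8, a_5 = 0.

a_(n+2) = (-4n - 7) / ((n+1)(n+2)) * a_n; check: a_0 = 3, a_1 = 0, a_2 = -21/2, a_3 = 0, a_4 = 105/8, a_5 = 0


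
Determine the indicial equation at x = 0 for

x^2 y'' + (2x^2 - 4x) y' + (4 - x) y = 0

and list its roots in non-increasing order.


Divide by x^2 to reach normal form y'' + P_1(x) y' + P_2(x) y = 0 with P_1(x) = 2 - 4/x and P_2(x) = -1/x + 4/x^2.
x = 0 is a singular point because the y'-coefficient 2 - 4/x has a pole at x = 0 and the y-coefficient -1/x + 4/x^2 has a pole at x = 0.
It is a regular singular point because x P_1(x) = p(x) = 2x - 4 and x^2 P_2(x) = q(x) = 4 - x are polynomials, hence analytic at x = 0.
p(0) = -4,  q(0) = 4.
Indicial equation: r(r-1) + p(0) r + q(0) = 0, i.e. r^2 + (p(0) - 1) r + q(0) = 0, i.e. r^2 - 5 r + 4 = 0.
Discriminant: (-5)^2 - 4(4) = 9, so r = (5 ± 3)/2.
Solving: r_1 = 4, r_2 = 1.

indicial: r^2 - 5 r + 4 = 0; roots r_1 = 4, r_2 = 1


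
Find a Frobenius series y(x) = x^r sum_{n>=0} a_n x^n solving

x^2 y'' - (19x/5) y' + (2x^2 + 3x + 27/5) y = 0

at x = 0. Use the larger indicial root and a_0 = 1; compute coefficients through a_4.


Write in Frobenius form y'' + (p(x)/x) y' + (q(x)/x^2) y = 0:
  p(x) = -19/5,  q(x) = 2x^2 + 3x + 27/5.
Indicial equation: r(r-1) + (-19/5) r + (27/5) = 0 -> roots r_1 = 3, r_2 = 9/5.
Take r = r_1 = 3. Let y(x) = x^r sum_{n>=0} a_n x^n with a_0 = 1.
Substitute y = x^r sum a_n x^n and match x^{r+n}. The recurrence is
  D(n) a_n + 3 a_{n-1} + 2 a_{n-2} = 0,  where D(n) = (r+n)(r+n-1) + (-19/5)(r+n) + (27/5).
  a_n = [-3 a_{n-1} - 2 a_{n-2}] / D(n).
Since the indicial polynomial factors as (r - r_1)(r - r_2), D(n) = (r_1 + n - r_1)(r_1 + n - r_2) = n(n + 6/5).
Evaluating step by step (a_0 = 1):
  n = 1: D(1) = 1(1 + 6/5) = 11/5; numerator = -3(1) = -3; a_1 = (-3)/(11/5) = -15/11
  n = 2: D(2) = 2(2 + 6/5) = 32/5; numerator = -3(-15/11) - 2(1) = 23/11; a_2 = (23/11)/(32/5) = 115/352
  n = 3: D(3) = 3(3 + 6/5) = 63/5; numerator = -3(115/352) - 2(-15/11) = 615/352; a_3 = (615/352)/(63/5) = 1025/7392
  n = 4: D(4) = 4(4 + 6/5) = 104/5; numerator = -3(1025/7392) - 2(115/352) = -2635/2464; a_4 = (-2635/2464)/(104/5) = -13175/256256

r = 3; a_0 = 1; a_1 = -15/11; a_2 = 115/352; a_3 = 1025/7392; a_4 = -13175/256256


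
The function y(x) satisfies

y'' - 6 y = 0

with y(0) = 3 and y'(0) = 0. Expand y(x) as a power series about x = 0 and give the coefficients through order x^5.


Ansatz: y(x) = sum_{n>=0} a_n x^n, so y'(x) = sum_{n>=1} n a_n x^(n-1) and y''(x) = sum_{n>=2} n(n-1) a_n x^(n-2).
Substitute into P(x) y'' + Q(x) y' + R(x) y = 0 with P(x) = 1, Q(x) = 0, R(x) = -6, and match powers of x.
Initial conditions: a_0 = 3, a_1 = 0.
Setting the coefficient of each power of x to zero and solving order by order (substituting the coefficients already found):
  x^0: 2 a_2 - 6 a_0 = 0  ->  2 a_2 = 6 a_0 = 18  ->  a_2 = 9
  x^1: 6 a_3 - 6 a_1 = 0  ->  6 a_3 = 6 a_1 = 0  ->  a_3 = 0
  x^2: 12 a_4 - 6 a_2 = 0  ->  12 a_4 = 6 a_2 = 54  ->  a_4 = 9/2
  x^3: 20 a_5 - 6 a_3 = 0  ->  20 a_5 = 6 a_3 = 0  ->  a_5 = 0
Truncated series: y(x) = 3 + 9 x^2 + (9/2) x^4 + O(x^6).

a_0 = 3; a_1 = 0; a_2 = 9; a_3 = 0; a_4 = 9/2; a_5 = 0


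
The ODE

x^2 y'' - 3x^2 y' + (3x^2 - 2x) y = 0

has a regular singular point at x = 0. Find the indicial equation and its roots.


Divide by x^2 to reach normal form y'' + P_1(x) y' + P_2(x) y = 0 with P_1(x) = -3 and P_2(x) = 3 - 2/x.
x = 0 is a singular point because the y-coefficient 3 - 2/x has a pole at x = 0.
It is a regular singular point because x P_1(x) = p(x) = -3x and x^2 P_2(x) = q(x) = 3x^2 - 2x are polynomials, hence analytic at x = 0.
p(0) = 0,  q(0) = 0.
Indicial equation: r(r-1) + p(0) r + q(0) = 0, i.e. r^2 + (p(0) - 1) r + q(0) = 0, i.e. r^2 - 1 r = 0.
Discriminant: (-1)^2 - 4(0) = 1, so r = (1 ± 1)/2.
Solving: r_1 = 1, r_2 = 0.

indicial: r^2 - 1 r = 0; roots r_1 = 1, r_2 = 0


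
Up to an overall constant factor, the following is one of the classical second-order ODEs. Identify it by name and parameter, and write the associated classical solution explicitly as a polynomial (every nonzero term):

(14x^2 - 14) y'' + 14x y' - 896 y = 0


All three coefficients share the factor -14; dividing through by -14 gives  (1 - x^2) y'' - x y' + 64 y = 0.
This matches the Chebyshev equation (1 - x^2) y'' - x y' + n^2 y = 0 (note the -x y' term, not -2x y') with n^2 = 64, so n = 8; the polynomial solution is T_8(x).
With y = sum_k a_k x^k, matching x^k gives (k+2)(k+1) a_{k+2} = (k^2 - n^2) a_k = (k - 8)(k + 8) a_k. The right side vanishes at k = 8, so the series with the parity of 8 terminates at degree 8.
Standard normalization: leading coefficient of T_n is 2^(n-1), so a_8 = 2^7 = 128. Work downward with a_k = (k+1)(k+2) a_{k+2} / ((k - 8)(k + 8)):
  a_6 = (7)(8)(128) / ((6 - 8)(6 + 8)) = 7168/(-28) = -256
  a_4 = (5)(6)(-256) / ((4 - 8)(4 + 8)) = -7680/(-48) = 160
  a_2 = (3)(4)(160) / ((2 - 8)(2 + 8)) = 1920/(-60) = -32
  a_0 = (1)(2)(-32) / ((0 - 8)(0 + 8)) = -64/(-64) = 1
Hence T_8(x) = 128 x^8 - 256 x^6 + 160 x^4 - 32 x^2 + 1.

T_8(x); series = 128 x^8 - 256 x^6 + 160 x^4 - 32 x^2 + 1


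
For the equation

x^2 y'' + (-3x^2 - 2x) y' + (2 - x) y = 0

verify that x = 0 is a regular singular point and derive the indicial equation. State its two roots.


Divide by x^2 to reach normal form y'' + P_1(x) y' + P_2(x) y = 0 with P_1(x) = -3 - 2/x and P_2(x) = -1/x + 2/x^2.
x = 0 is a singular point because the y'-coefficient -3 - 2/x has a pole at x = 0 and the y-coefficient -1/x + 2/x^2 has a pole at x = 0.
It is a regular singular point because x P_1(x) = p(x) = -3x - 2 and x^2 P_2(x) = q(x) = 2 - x are polynomials, hence analytic at x = 0.
p(0) = -2,  q(0) = 2.
Indicial equation: r(r-1) + p(0) r + q(0) = 0, i.e. r^2 + (p(0) - 1) r + q(0) = 0, i.e. r^2 - 3 r + 2 = 0.
Discriminant: (-3)^2 - 4(2) = 1, so r = (3 ± 1)/2.
Solving: r_1 = 2, r_2 = 1.

indicial: r^2 - 3 r + 2 = 0; roots r_1 = 2, r_2 = 1


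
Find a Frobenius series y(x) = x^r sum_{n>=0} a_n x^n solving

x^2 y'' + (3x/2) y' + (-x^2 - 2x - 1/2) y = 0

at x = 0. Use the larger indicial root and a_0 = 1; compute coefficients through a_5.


Write in Frobenius form y'' + (p(x)/x) y' + (q(x)/x^2) y = 0:
  p(x) = 3/2,  q(x) = -x^2 - 2x - 1/2.
Indicial equation: r(r-1) + (3/2) r + (-1/2) = 0 -> roots r_1 = 1/2, r_2 = -1.
Take r = r_1 = 1/2. Let y(x) = x^r sum_{n>=0} a_n x^n with a_0 = 1.
Substitute y = x^r sum a_n x^n and match x^{r+n}. The recurrence is
  D(n) a_n - 2 a_{n-1} - 1 a_{n-2} = 0,  where D(n) = (r+n)(r+n-1) + (3/2)(r+n) + (-1/2).
  a_n = [2 a_{n-1} + 1 a_{n-2}] / D(n).
Since the indicial polynomial factors as (r - r_1)(r - r_2), D(n) = (r_1 + n - r_1)(r_1 + n - r_2) = n(n + 3/2).
Evaluating step by step (a_0 = 1):
  n = 1: D(1) = 1(1 + 3/2) = 5/2; numerator = 2(1) = 2; a_1 = (2)/(5/2) = 4/5
  n = 2: D(2) = 2(2 + 3/2) = 7; numerator = 2(4/5) + 1(1) = 13/5; a_2 = (13/5)/(7) = 13/35
  n = 3: D(3) = 3(3 + 3/2) = 27/2; numerator = 2(13/35) + 1(4/5) = 54/35; a_3 = (54/35)/(27/2) = 4/35
  n = 4: D(4) = 4(4 + 3/2) = 22; numerator = 2(4/35) + 1(13/35) = 3/5; a_4 = (3/5)/(22) = 3/110
  n = 5: D(5) = 5(5 + 3/2) = 65/2; numerator = 2(3/110) + 1(4/35) = 13/77; a_5 = (13/77)/(65/2) = 2/385

r = 1/2; a_0 = 1; a_1 = 4/5; a_2 = 13/35; a_3 = 4/35; a_4 = 3/110; a_5 = 2/385


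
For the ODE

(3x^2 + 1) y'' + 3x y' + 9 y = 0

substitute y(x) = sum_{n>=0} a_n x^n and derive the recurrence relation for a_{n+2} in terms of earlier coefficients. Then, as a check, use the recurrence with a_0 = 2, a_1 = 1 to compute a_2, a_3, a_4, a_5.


Substitute y = sum_n a_n x^n.
(1 + 3 x^2) y'' contributes (n+2)(n+1) a_{n+2} + 3 n(n-1) a_n at x^n.
3 x y'(x) contributes 3 n a_n at x^n.
9 y(x) contributes 9 a_n at x^n.
Matching x^n: (n+2)(n+1) a_{n+2} + (3 n(n-1) + 3 n + 9) a_n = 0.
Thus a_{n+2} = (-3 n(n-1) - 3 n - 9) / ((n+1)(n+2)) * a_n.

Check with a_0 = 2, a_1 = 1 (apply the recurrence for n = 0, 1, 2, 3): a_0 = 2, a_1 = 1, a_2 = -9, a_3 = -2, a_4 = 63/4, a_5 = 18/5.

a_(n+2) = (-3 n(n-1) - 3 n - 9) / ((n+1)(n+2)) * a_n; check: a_0 = 2, a_1 = 1, a_2 = -9, a_3 = -2, a_4 = 63/4, a_5 = 18/5


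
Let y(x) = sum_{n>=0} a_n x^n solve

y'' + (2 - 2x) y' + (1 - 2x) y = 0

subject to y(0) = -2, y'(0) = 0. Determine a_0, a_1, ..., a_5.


Ansatz: y(x) = sum_{n>=0} a_n x^n, so y'(x) = sum_{n>=1} n a_n x^(n-1) and y''(x) = sum_{n>=2} n(n-1) a_n x^(n-2).
Substitute into P(x) y'' + Q(x) y' + R(x) y = 0 with P(x) = 1, Q(x) = 2 - 2x, R(x) = 1 - 2x, and match powers of x.
Initial conditions: a_0 = -2, a_1 = 0.
Setting the coefficient of each power of x to zero and solving order by order (substituting the coefficients already found):
  x^0: 2 a_2 + 2 a_1 + a_0 = 0  ->  2 a_2 = -2 a_1 - a_0 = 2  ->  a_2 = 1
  x^1: 6 a_3 + 4 a_2 - a_1 - 2 a_0 = 0  ->  6 a_3 = -4 a_2 + a_1 + 2 a_0 = -8  ->  a_3 = -4/3
  x^2: 12 a_4 + 6 a_3 - 3 a_2 - 2 a_1 = 0  ->  12 a_4 = -6 a_3 + 3 a_2 + 2 a_1 = 11  ->  a_4 = 11/12
  x^3: 20 a_5 + 8 a_4 - 5 a_3 - 2 a_2 = 0  ->  20 a_5 = -8 a_4 + 5 a_3 + 2 a_2 = -12  ->  a_5 = -3/5
Truncated series: y(x) = -2 + x^2 - (4/3) x^3 + (11/12) x^4 - (3/5) x^5 + O(x^6).

a_0 = -2; a_1 = 0; a_2 = 1; a_3 = -4/3; a_4 = 11/12; a_5 = -3/5


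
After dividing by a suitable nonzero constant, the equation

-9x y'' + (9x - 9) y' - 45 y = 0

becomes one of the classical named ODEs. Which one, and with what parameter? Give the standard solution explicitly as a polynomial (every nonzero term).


All three coefficients share the factor -9; dividing through by -9 gives  x y'' + (1 - x) y' + 5 y = 0.
This matches the Laguerre equation x y'' + (1 - x) y' + n y = 0 with n = 5; the polynomial solution is L_5(x).
With y = sum_k a_k x^k, matching x^k gives (k+1)k a_{k+1} + (k+1) a_{k+1} - k a_k + n a_k = 0, i.e. (k+1)^2 a_{k+1} = (k - n) a_k = (k - 5) a_k. The right side vanishes at k = 5, so the series terminates at degree 5.
Standard normalization L_n(0) = 1 gives a_0 = 1. Work upward with a_{k+1} = (k - 5) a_k / (k+1)^2:
  a_1 = (0 - 5)(1) / 1^2 = -5/1 = -5
  a_2 = (1 - 5)(-5) / 2^2 = 20/4 = 5
  a_3 = (2 - 5)(5) / 3^2 = -15/9 = -5/3
  a_4 = (3 - 5)(-5/3) / 4^2 = (10/3)/16 = 5/24
  a_5 = (4 - 5)(5/24) / 5^2 = (-5/24)/25 = -1/120
Hence L_5(x) = -x^5/120 + 5 x^4/24 - 5 x^3/3 + 5 x^2 - 5 x + 1.

L_5(x); series = -x^5/120 + 5 x^4/24 - 5 x^3/3 + 5 x^2 - 5 x + 1


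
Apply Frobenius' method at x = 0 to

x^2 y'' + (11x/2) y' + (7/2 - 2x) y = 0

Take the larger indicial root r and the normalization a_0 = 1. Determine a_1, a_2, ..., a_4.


Write in Frobenius form y'' + (p(x)/x) y' + (q(x)/x^2) y = 0:
  p(x) = 11/2,  q(x) = 7/2 - 2x.
Indicial equation: r(r-1) + (11/2) r + (7/2) = 0 -> roots r_1 = -1, r_2 = -7/2.
Take r = r_1 = -1. Let y(x) = x^r sum_{n>=0} a_n x^n with a_0 = 1.
Substitute y = x^r sum a_n x^n and match x^{r+n}. The recurrence is
  D(n) a_n - 2 a_{n-1} = 0,  where D(n) = (r+n)(r+n-1) + (11/2)(r+n) + (7/2).
  a_n = 2 / D(n) * a_{n-1}.
Since the indicial polynomial factors as (r - r_1)(r - r_2), D(n) = (r_1 + n - r_1)(r_1 + n - r_2) = n(n + 5/2).
Evaluating step by step (a_0 = 1):
  n = 1: D(1) = 1(1 + 5/2) = 7/2; numerator = 2(1) = 2; a_1 = (2)/(7/2) = 4/7
  n = 2: D(2) = 2(2 + 5/2) = 9; numerator = 2(4/7) = 8/7; a_2 = (8/7)/(9) = 8/63
  n = 3: D(3) = 3(3 + 5/2) = 33/2; numerator = 2(8/63) = 16/63; a_3 = (16/63)/(33/2) = 32/2079
  n = 4: D(4) = 4(4 + 5/2) = 26; numerator = 2(32/2079) = 64/2079; a_4 = (64/2079)/(26) = 32/27027

r = -1; a_0 = 1; a_1 = 4/7; a_2 = 8/63; a_3 = 32/2079; a_4 = 32/27027


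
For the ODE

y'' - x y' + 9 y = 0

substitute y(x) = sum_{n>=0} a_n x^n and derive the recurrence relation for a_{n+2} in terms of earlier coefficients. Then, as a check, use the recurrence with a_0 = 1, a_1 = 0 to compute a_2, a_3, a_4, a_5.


Substitute y = sum_n a_n x^n.
y''(x) has coefficient (n+2)(n+1) a_{n+2} at x^n;
-x y'(x) has coefficient -n a_n at x^n (shift);
9 y(x) has coefficient 9 a_n at x^n.
Matching x^n: (n+2)(n+1) a_{n+2} + (-n + 9) a_n = 0.
Thus a_{n+2} = (n - 9) / ((n+1)(n+2)) * a_n.

Check with a_0 = 1, a_1 = 0 (apply the recurrence for n = 0, 1, 2, 3): a_0 = 1, a_1 = 0, a_2 = -9/2, a_3 = 0, a_4 = 21/8, a_5 = 0.

a_(n+2) = (n - 9) / ((n+1)(n+2)) * a_n; check: a_0 = 1, a_1 = 0, a_2 = -9/2, a_3 = 0, a_4 = 21/8, a_5 = 0


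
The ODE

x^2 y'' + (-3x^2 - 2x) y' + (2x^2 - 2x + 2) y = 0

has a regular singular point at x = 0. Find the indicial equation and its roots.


Divide by x^2 to reach normal form y'' + P_1(x) y' + P_2(x) y = 0 with P_1(x) = -3 - 2/x and P_2(x) = 2 - 2/x + 2/x^2.
x = 0 is a singular point because the y'-coefficient -3 - 2/x has a pole at x = 0 and the y-coefficient 2 - 2/x + 2/x^2 has a pole at x = 0.
It is a regular singular point because x P_1(x) = p(x) = -3x - 2 and x^2 P_2(x) = q(x) = 2x^2 - 2x + 2 are polynomials, hence analytic at x = 0.
p(0) = -2,  q(0) = 2.
Indicial equation: r(r-1) + p(0) r + q(0) = 0, i.e. r^2 + (p(0) - 1) r + q(0) = 0, i.e. r^2 - 3 r + 2 = 0.
Discriminant: (-3)^2 - 4(2) = 1, so r = (3 ± 1)/2.
Solving: r_1 = 2, r_2 = 1.

indicial: r^2 - 3 r + 2 = 0; roots r_1 = 2, r_2 = 1


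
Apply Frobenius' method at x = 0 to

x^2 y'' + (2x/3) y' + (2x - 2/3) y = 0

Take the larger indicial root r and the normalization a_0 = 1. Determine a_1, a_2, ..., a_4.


Write in Frobenius form y'' + (p(x)/x) y' + (q(x)/x^2) y = 0:
  p(x) = 2/3,  q(x) = 2x - 2/3.
Indicial equation: r(r-1) + (2/3) r + (-2/3) = 0 -> roots r_1 = 1, r_2 = -2/3.
Take r = r_1 = 1. Let y(x) = x^r sum_{n>=0} a_n x^n with a_0 = 1.
Substitute y = x^r sum a_n x^n and match x^{r+n}. The recurrence is
  D(n) a_n + 2 a_{n-1} = 0,  where D(n) = (r+n)(r+n-1) + (2/3)(r+n) + (-2/3).
  a_n = -2 / D(n) * a_{n-1}.
Since the indicial polynomial factors as (r - r_1)(r - r_2), D(n) = (r_1 + n - r_1)(r_1 + n - r_2) = n(n + 5/3).
Evaluating step by step (a_0 = 1):
  n = 1: D(1) = 1(1 + 5/3) = 8/3; numerator = -2(1) = -2; a_1 = (-2)/(8/3) = -3/4
  n = 2: D(2) = 2(2 + 5/3) = 22/3; numerator = -2(-3/4) = 3/2; a_2 = (3/2)/(22/3) = 9/44
  n = 3: D(3) = 3(3 + 5/3) = 14; numerator = -2(9/44) = -9/22; a_3 = (-9/22)/(14) = -9/308
  n = 4: D(4) = 4(4 + 5/3) = 68/3; numerator = -2(-9/308) = 9/154; a_4 = (9/154)/(68/3) = 27/10472

r = 1; a_0 = 1; a_1 = -3/4; a_2 = 9/44; a_3 = -9/308; a_4 = 27/10472


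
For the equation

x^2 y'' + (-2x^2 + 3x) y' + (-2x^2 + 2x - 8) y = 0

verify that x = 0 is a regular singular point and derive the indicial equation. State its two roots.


Divide by x^2 to reach normal form y'' + P_1(x) y' + P_2(x) y = 0 with P_1(x) = -2 + 3/x and P_2(x) = -2 + 2/x - 8/x^2.
x = 0 is a singular point because the y'-coefficient -2 + 3/x has a pole at x = 0 and the y-coefficient -2 + 2/x - 8/x^2 has a pole at x = 0.
It is a regular singular point because x P_1(x) = p(x) = 3 - 2x and x^2 P_2(x) = q(x) = -2x^2 + 2x - 8 are polynomials, hence analytic at x = 0.
p(0) = 3,  q(0) = -8.
Indicial equation: r(r-1) + p(0) r + q(0) = 0, i.e. r^2 + (p(0) - 1) r + q(0) = 0, i.e. r^2 + 2 r - 8 = 0.
Discriminant: (2)^2 - 4(-8) = 36, so r = (-2 ± 6)/2.
Solving: r_1 = 2, r_2 = -4.

indicial: r^2 + 2 r - 8 = 0; roots r_1 = 2, r_2 = -4


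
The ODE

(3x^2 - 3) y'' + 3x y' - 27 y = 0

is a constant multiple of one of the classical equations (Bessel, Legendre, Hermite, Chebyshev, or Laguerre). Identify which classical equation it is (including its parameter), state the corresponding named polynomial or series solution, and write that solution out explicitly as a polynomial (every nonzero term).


All three coefficients share the factor -3; dividing through by -3 gives  (1 - x^2) y'' - x y' + 9 y = 0.
This matches the Chebyshev equation (1 - x^2) y'' - x y' + n^2 y = 0 (note the -x y' term, not -2x y') with n^2 = 9, so n = 3; the polynomial solution is T_3(x).
With y = sum_k a_k x^k, matching x^k gives (k+2)(k+1) a_{k+2} = (k^2 - n^2) a_k = (k - 3)(k + 3) a_k. The right side vanishes at k = 3, so the series with the parity of 3 terminates at degree 3.
Standard normalization: leading coefficient of T_n is 2^(n-1), so a_3 = 2^2 = 4. Work downward with a_k = (k+1)(k+2) a_{k+2} / ((k - 3)(k + 3)):
  a_1 = (2)(3)(4) / ((1 - 3)(1 + 3)) = 24/(-8) = -3
Hence T_3(x) = 4 x^3 - 3 x.

T_3(x); series = 4 x^3 - 3 x


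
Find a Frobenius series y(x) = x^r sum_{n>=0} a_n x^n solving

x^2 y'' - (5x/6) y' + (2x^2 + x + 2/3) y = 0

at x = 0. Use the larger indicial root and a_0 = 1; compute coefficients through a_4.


Write in Frobenius form y'' + (p(x)/x) y' + (q(x)/x^2) y = 0:
  p(x) = -5/6,  q(x) = 2x^2 + x + 2/3.
Indicial equation: r(r-1) + (-5/6) r + (2/3) = 0 -> roots r_1 = 4/3, r_2 = 1/2.
Take r = r_1 = 4/3. Let y(x) = x^r sum_{n>=0} a_n x^n with a_0 = 1.
Substitute y = x^r sum a_n x^n and match x^{r+n}. The recurrence is
  D(n) a_n + 1 a_{n-1} + 2 a_{n-2} = 0,  where D(n) = (r+n)(r+n-1) + (-5/6)(r+n) + (2/3).
  a_n = [-1 a_{n-1} - 2 a_{n-2}] / D(n).
Since the indicial polynomial factors as (r - r_1)(r - r_2), D(n) = (r_1 + n - r_1)(r_1 + n - r_2) = n(n + 5/6).
Evaluating step by step (a_0 = 1):
  n = 1: D(1) = 1(1 + 5/6) = 11/6; numerator = -1(1) = -1; a_1 = (-1)/(11/6) = -6/11
  n = 2: D(2) = 2(2 + 5/6) = 17/3; numerator = -1(-6/11) - 2(1) = -16/11; a_2 = (-16/11)/(17/3) = -48/187
  n = 3: D(3) = 3(3 + 5/6) = 23/2; numerator = -1(-48/187) - 2(-6/11) = 252/187; a_3 = (252/187)/(23/2) = 504/4301
  n = 4: D(4) = 4(4 + 5/6) = 58/3; numerator = -1(504/4301) - 2(-48/187) = 1704/4301; a_4 = (1704/4301)/(58/3) = 2556/124729

r = 4/3; a_0 = 1; a_1 = -6/11; a_2 = -48/187; a_3 = 504/4301; a_4 = 2556/124729


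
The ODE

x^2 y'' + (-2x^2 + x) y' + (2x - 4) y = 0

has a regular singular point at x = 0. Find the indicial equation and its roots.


Divide by x^2 to reach normal form y'' + P_1(x) y' + P_2(x) y = 0 with P_1(x) = -2 + 1/x and P_2(x) = 2/x - 4/x^2.
x = 0 is a singular point because the y'-coefficient -2 + 1/x has a pole at x = 0 and the y-coefficient 2/x - 4/x^2 has a pole at x = 0.
It is a regular singular point because x P_1(x) = p(x) = 1 - 2x and x^2 P_2(x) = q(x) = 2x - 4 are polynomials, hence analytic at x = 0.
p(0) = 1,  q(0) = -4.
Indicial equation: r(r-1) + p(0) r + q(0) = 0, i.e. r^2 + (p(0) - 1) r + q(0) = 0, i.e. r^2 - 4 = 0.
Discriminant: (0)^2 - 4(-4) = 16, so r = (0 ± 4)/2.
Solving: r_1 = 2, r_2 = -2.

indicial: r^2 - 4 = 0; roots r_1 = 2, r_2 = -2


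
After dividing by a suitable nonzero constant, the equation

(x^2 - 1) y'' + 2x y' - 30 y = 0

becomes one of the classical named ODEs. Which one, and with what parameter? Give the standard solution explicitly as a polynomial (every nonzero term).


All three coefficients share the factor -1; dividing through by -1 gives  (1 - x^2) y'' - 2x y' + 30 y = 0.
This matches the Legendre equation (1 - x^2) y'' - 2x y' + n(n+1) y = 0 (note the -2x y' term) with n(n+1) = 30, so n = 5; the polynomial solution is P_5(x).
With y = sum_k a_k x^k, matching x^k gives (k+2)(k+1) a_{k+2} = [k(k+1) - n(n+1)] a_k = (k - 5)(k + 6) a_k. The right side vanishes at k = 5, so the series with the parity of 5 terminates at degree 5.
Standard normalization (P_n(1) = 1): leading coefficient (2n)!/(2^n (n!)^2) = 3628800/(32*14400) = 63/8, so a_5 = 63/8. Work downward with a_k = (k+1)(k+2) a_{k+2} / ((k - 5)(k + 6)):
  a_3 = (4)(5)(63/8) / ((3 - 5)(3 + 6)) = (315/2)/(-18) = -35/4
  a_1 = (2)(3)(-35/4) / ((1 - 5)(1 + 6)) = (-105/2)/(-28) = 15/8
Hence P_5(x) = 63 x^5/8 - 35 x^3/4 + 15 x/8.

P_5(x); series = 63 x^5/8 - 35 x^3/4 + 15 x/8


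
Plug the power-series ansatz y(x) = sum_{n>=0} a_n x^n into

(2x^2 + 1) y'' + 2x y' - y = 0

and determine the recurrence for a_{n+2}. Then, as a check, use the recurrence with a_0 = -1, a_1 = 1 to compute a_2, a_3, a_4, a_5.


Substitute y = sum_n a_n x^n.
(1 + 2 x^2) y'' contributes (n+2)(n+1) a_{n+2} + 2 n(n-1) a_n at x^n.
2 x y'(x) contributes 2 n a_n at x^n.
-y(x) contributes -1 a_n at x^n.
Matching x^n: (n+2)(n+1) a_{n+2} + (2 n(n-1) + 2 n - 1) a_n = 0.
Thus a_{n+2} = (-2 n(n-1) - 2 n + 1) / ((n+1)(n+2)) * a_n.

Check with a_0 = -1, a_1 = 1 (apply the recurrence for n = 0, 1, 2, 3): a_0 = -1, a_1 = 1, a_2 = -1/2, a_3 = -1/6, a_4 = 7/24, a_5 = 17/120.

a_(n+2) = (-2 n(n-1) - 2 n + 1) / ((n+1)(n+2)) * a_n; check: a_0 = -1, a_1 = 1, a_2 = -1/2, a_3 = -1/6, a_4 = 7/24, a_5 = 17/120


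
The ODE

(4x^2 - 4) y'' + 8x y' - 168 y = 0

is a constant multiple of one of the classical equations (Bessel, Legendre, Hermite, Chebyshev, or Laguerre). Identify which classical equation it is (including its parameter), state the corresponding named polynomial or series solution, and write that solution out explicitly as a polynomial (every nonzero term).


All three coefficients share the factor -4; dividing through by -4 gives  (1 - x^2) y'' - 2x y' + 42 y = 0.
This matches the Legendre equation (1 - x^2) y'' - 2x y' + n(n+1) y = 0 (note the -2x y' term) with n(n+1) = 42, so n = 6; the polynomial solution is P_6(x).
With y = sum_k a_k x^k, matching x^k gives (k+2)(k+1) a_{k+2} = [k(k+1) - n(n+1)] a_k = (k - 6)(k + 7) a_k. The right side vanishes at k = 6, so the series with the parity of 6 terminates at degree 6.
Standard normalization (P_n(1) = 1): leading coefficient (2n)!/(2^n (n!)^2) = 479001600/(64*518400) = 231/16, so a_6 = 231/16. Work downward with a_k = (k+1)(k+2) a_{k+2} / ((k - 6)(k + 7)):
  a_4 = (5)(6)(231/16) / ((4 - 6)(4 + 7)) = (3465/8)/(-22) = -315/16
  a_2 = (3)(4)(-315/16) / ((2 - 6)(2 + 7)) = (-945/4)/(-36) = 105/16
  a_0 = (1)(2)(105/16) / ((0 - 6)(0 + 7)) = (105/8)/(-42) = -5/16
Hence P_6(x) = 231 x^6/16 - 315 x^4/16 + 105 x^2/16 - 5/16.

P_6(x); series = 231 x^6/16 - 315 x^4/16 + 105 x^2/16 - 5/16


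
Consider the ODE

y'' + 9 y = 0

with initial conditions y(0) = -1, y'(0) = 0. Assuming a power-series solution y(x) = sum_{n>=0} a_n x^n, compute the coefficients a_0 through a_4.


Ansatz: y(x) = sum_{n>=0} a_n x^n, so y'(x) = sum_{n>=1} n a_n x^(n-1) and y''(x) = sum_{n>=2} n(n-1) a_n x^(n-2).
Substitute into P(x) y'' + Q(x) y' + R(x) y = 0 with P(x) = 1, Q(x) = 0, R(x) = 9, and match powers of x.
Initial conditions: a_0 = -1, a_1 = 0.
Setting the coefficient of each power of x to zero and solving order by order (substituting the coefficients already found):
  x^0: 2 a_2 + 9 a_0 = 0  ->  2 a_2 = -9 a_0 = 9  ->  a_2 = 9/2
  x^1: 6 a_3 + 9 a_1 = 0  ->  6 a_3 = -9 a_1 = 0  ->  a_3 = 0
  x^2: 12 a_4 + 9 a_2 = 0  ->  12 a_4 = -9 a_2 = -81/2  ->  a_4 = -27/8
Truncated series: y(x) = -1 + (9/2) x^2 - (27/8) x^4 + O(x^5).

a_0 = -1; a_1 = 0; a_2 = 9/2; a_3 = 0; a_4 = -27/8


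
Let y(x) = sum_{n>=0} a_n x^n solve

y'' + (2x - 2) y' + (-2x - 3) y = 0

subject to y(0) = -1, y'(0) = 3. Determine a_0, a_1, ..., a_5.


Ansatz: y(x) = sum_{n>=0} a_n x^n, so y'(x) = sum_{n>=1} n a_n x^(n-1) and y''(x) = sum_{n>=2} n(n-1) a_n x^(n-2).
Substitute into P(x) y'' + Q(x) y' + R(x) y = 0 with P(x) = 1, Q(x) = 2x - 2, R(x) = -2x - 3, and match powers of x.
Initial conditions: a_0 = -1, a_1 = 3.
Setting the coefficient of each power of x to zero and solving order by order (substituting the coefficients already found):
  x^0: 2 a_2 - 2 a_1 - 3 a_0 = 0  ->  2 a_2 = 2 a_1 + 3 a_0 = 3  ->  a_2 = 3/2
  x^1: 6 a_3 - 4 a_2 - a_1 - 2 a_0 = 0  ->  6 a_3 = 4 a_2 + a_1 + 2 a_0 = 7  ->  a_3 = 7/6
  x^2: 12 a_4 - 6 a_3 + a_2 - 2 a_1 = 0  ->  12 a_4 = 6 a_3 - a_2 + 2 a_1 = 23/2  ->  a_4 = 23/24
  x^3: 20 a_5 - 8 a_4 + 3 a_3 - 2 a_2 = 0  ->  20 a_5 = 8 a_4 - 3 a_3 + 2 a_2 = 43/6  ->  a_5 = 43/120
Truncated series: y(x) = -1 + 3 x + (3/2) x^2 + (7/6) x^3 + (23/24) x^4 + (43/120) x^5 + O(x^6).

a_0 = -1; a_1 = 3; a_2 = 3/2; a_3 = 7/6; a_4 = 23/24; a_5 = 43/120


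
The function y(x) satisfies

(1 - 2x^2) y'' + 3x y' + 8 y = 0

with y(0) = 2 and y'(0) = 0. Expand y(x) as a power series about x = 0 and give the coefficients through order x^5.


Ansatz: y(x) = sum_{n>=0} a_n x^n, so y'(x) = sum_{n>=1} n a_n x^(n-1) and y''(x) = sum_{n>=2} n(n-1) a_n x^(n-2).
Substitute into P(x) y'' + Q(x) y' + R(x) y = 0 with P(x) = 1 - 2x^2, Q(x) = 3x, R(x) = 8, and match powers of x.
Initial conditions: a_0 = 2, a_1 = 0.
Setting the coefficient of each power of x to zero and solving order by order (substituting the coefficients already found):
  x^0: 2 a_2 + 8 a_0 = 0  ->  2 a_2 = -8 a_0 = -16  ->  a_2 = -8
  x^1: 6 a_3 + 11 a_1 = 0  ->  6 a_3 = -11 a_1 = 0  ->  a_3 = 0
  x^2: 12 a_4 + 10 a_2 = 0  ->  12 a_4 = -10 a_2 = 80  ->  a_4 = 20/3
  x^3: 20 a_5 + 5 a_3 = 0  ->  20 a_5 = -5 a_3 = 0  ->  a_5 = 0
Truncated series: y(x) = 2 - 8 x^2 + (20/3) x^4 + O(x^6).

a_0 = 2; a_1 = 0; a_2 = -8; a_3 = 0; a_4 = 20/3; a_5 = 0


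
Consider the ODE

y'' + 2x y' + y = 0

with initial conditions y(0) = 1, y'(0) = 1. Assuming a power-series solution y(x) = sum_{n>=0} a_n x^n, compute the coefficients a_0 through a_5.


Ansatz: y(x) = sum_{n>=0} a_n x^n, so y'(x) = sum_{n>=1} n a_n x^(n-1) and y''(x) = sum_{n>=2} n(n-1) a_n x^(n-2).
Substitute into P(x) y'' + Q(x) y' + R(x) y = 0 with P(x) = 1, Q(x) = 2x, R(x) = 1, and match powers of x.
Initial conditions: a_0 = 1, a_1 = 1.
Setting the coefficient of each power of x to zero and solving order by order (substituting the coefficients already found):
  x^0: 2 a_2 + a_0 = 0  ->  2 a_2 = -a_0 = -1  ->  a_2 = -1/2
  x^1: 6 a_3 + 3 a_1 = 0  ->  6 a_3 = -3 a_1 = -3  ->  a_3 = -1/2
  x^2: 12 a_4 + 5 a_2 = 0  ->  12 a_4 = -5 a_2 = 5/2  ->  a_4 = 5/24
  x^3: 20 a_5 + 7 a_3 = 0  ->  20 a_5 = -7 a_3 = 7/2  ->  a_5 = 7/40
Truncated series: y(x) = 1 + x - (1/2) x^2 - (1/2) x^3 + (5/24) x^4 + (7/40) x^5 + O(x^6).

a_0 = 1; a_1 = 1; a_2 = -1/2; a_3 = -1/2; a_4 = 5/24; a_5 = 7/40


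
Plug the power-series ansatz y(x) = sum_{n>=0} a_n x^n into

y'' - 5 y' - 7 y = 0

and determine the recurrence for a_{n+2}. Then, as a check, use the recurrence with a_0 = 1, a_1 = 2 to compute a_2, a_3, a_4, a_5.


Substitute y = sum_n a_n x^n.
y''(x) has coefficient (n+2)(n+1) a_{n+2} at x^n;
-5 y'(x) has coefficient -5 (n+1) a_{n+1} at x^n;
-7 y(x) has coefficient -7 a_n at x^n.
Matching x^n: (n+2)(n+1) a_{n+2} - 5 (n+1) a_{n+1} - 7 a_n = 0.
Thus a_{n+2} = [5 (n+1) a_{n+1} + 7 a_n] / ((n+1)(n+2)).

Check with a_0 = 1, a_1 = 2 (apply the recurrence for n = 0, 1, 2, 3): a_0 = 1, a_1 = 2, a_2 = 17/2, a_3 = 33/2, a_4 = 307/12, a_5 = 3763/120.

a_(n+2) = [5 (n+1) a_(n+1) + 7 a_n] / ((n+1)(n+2)); check: a_0 = 1, a_1 = 2, a_2 = 17/2, a_3 = 33/2, a_4 = 307/12, a_5 = 3763/120


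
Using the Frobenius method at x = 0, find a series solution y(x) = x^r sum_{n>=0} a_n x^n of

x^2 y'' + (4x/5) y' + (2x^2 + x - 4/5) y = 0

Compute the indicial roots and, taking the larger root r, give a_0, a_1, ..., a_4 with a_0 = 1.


Write in Frobenius form y'' + (p(x)/x) y' + (q(x)/x^2) y = 0:
  p(x) = 4/5,  q(x) = 2x^2 + x - 4/5.
Indicial equation: r(r-1) + (4/5) r + (-4/5) = 0 -> roots r_1 = 1, r_2 = -4/5.
Take r = r_1 = 1. Let y(x) = x^r sum_{n>=0} a_n x^n with a_0 = 1.
Substitute y = x^r sum a_n x^n and match x^{r+n}. The recurrence is
  D(n) a_n + 1 a_{n-1} + 2 a_{n-2} = 0,  where D(n) = (r+n)(r+n-1) + (4/5)(r+n) + (-4/5).
  a_n = [-1 a_{n-1} - 2 a_{n-2}] / D(n).
Since the indicial polynomial factors as (r - r_1)(r - r_2), D(n) = (r_1 + n - r_1)(r_1 + n - r_2) = n(n + 9/5).
Evaluating step by step (a_0 = 1):
  n = 1: D(1) = 1(1 + 9/5) = 14/5; numerator = -1(1) = -1; a_1 = (-1)/(14/5) = -5/14
  n = 2: D(2) = 2(2 + 9/5) = 38/5; numerator = -1(-5/14) - 2(1) = -23/14; a_2 = (-23/14)/(38/5) = -115/532
  n = 3: D(3) = 3(3 + 9/5) = 72/5; numerator = -1(-115/532) - 2(-5/14) = 495/532; a_3 = (495/532)/(72/5) = 275/4256
  n = 4: D(4) = 4(4 + 9/5) = 116/5; numerator = -1(275/4256) - 2(-115/532) = 1565/4256; a_4 = (1565/4256)/(116/5) = 7825/493696

r = 1; a_0 = 1; a_1 = -5/14; a_2 = -115/532; a_3 = 275/4256; a_4 = 7825/493696


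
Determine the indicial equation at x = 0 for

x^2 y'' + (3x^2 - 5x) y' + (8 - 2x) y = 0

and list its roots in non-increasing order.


Divide by x^2 to reach normal form y'' + P_1(x) y' + P_2(x) y = 0 with P_1(x) = 3 - 5/x and P_2(x) = -2/x + 8/x^2.
x = 0 is a singular point because the y'-coefficient 3 - 5/x has a pole at x = 0 and the y-coefficient -2/x + 8/x^2 has a pole at x = 0.
It is a regular singular point because x P_1(x) = p(x) = 3x - 5 and x^2 P_2(x) = q(x) = 8 - 2x are polynomials, hence analytic at x = 0.
p(0) = -5,  q(0) = 8.
Indicial equation: r(r-1) + p(0) r + q(0) = 0, i.e. r^2 + (p(0) - 1) r + q(0) = 0, i.e. r^2 - 6 r + 8 = 0.
Discriminant: (-6)^2 - 4(8) = 4, so r = (6 ± 2)/2.
Solving: r_1 = 4, r_2 = 2.

indicial: r^2 - 6 r + 8 = 0; roots r_1 = 4, r_2 = 2


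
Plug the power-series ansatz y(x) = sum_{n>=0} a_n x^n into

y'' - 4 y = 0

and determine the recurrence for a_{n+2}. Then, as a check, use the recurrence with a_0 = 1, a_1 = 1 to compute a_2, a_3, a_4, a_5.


Substitute y = sum_n a_n x^n into y'' + (const) y = 0.
y''(x) = sum_{n>=0} (n+2)(n+1) a_{n+2} x^n.
The ODE becomes sum_n [(n+2)(n+1) a_{n+2} - 4 a_n] x^n = 0.
Setting each coefficient to zero gives the recurrence:
  (n+2)(n+1) a_{n+2} - 4 a_n = 0,
  a_{n+2} = 4 / ((n+1)(n+2)) a_n.

Check with a_0 = 1, a_1 = 1 (apply the recurrence for n = 0, 1, 2, 3): a_0 = 1, a_1 = 1, a_2 = 2, a_3 = 2/3, a_4 = 2/3, a_5 = 2/15.

a_{n+2} = 4/((n+1)(n+2)) * a_n; check: a_0 = 1, a_1 = 1, a_2 = 2, a_3 = 2/3, a_4 = 2/3, a_5 = 2/15


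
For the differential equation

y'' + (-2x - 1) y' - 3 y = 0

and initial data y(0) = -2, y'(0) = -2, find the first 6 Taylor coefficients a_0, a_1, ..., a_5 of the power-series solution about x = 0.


Ansatz: y(x) = sum_{n>=0} a_n x^n, so y'(x) = sum_{n>=1} n a_n x^(n-1) and y''(x) = sum_{n>=2} n(n-1) a_n x^(n-2).
Substitute into P(x) y'' + Q(x) y' + R(x) y = 0 with P(x) = 1, Q(x) = -2x - 1, R(x) = -3, and match powers of x.
Initial conditions: a_0 = -2, a_1 = -2.
Setting the coefficient of each power of x to zero and solving order by order (substituting the coefficients already found):
  x^0: 2 a_2 - a_1 - 3 a_0 = 0  ->  2 a_2 = a_1 + 3 a_0 = -8  ->  a_2 = -4
  x^1: 6 a_3 - 2 a_2 - 5 a_1 = 0  ->  6 a_3 = 2 a_2 + 5 a_1 = -18  ->  a_3 = -3
  x^2: 12 a_4 - 3 a_3 - 7 a_2 = 0  ->  12 a_4 = 3 a_3 + 7 a_2 = -37  ->  a_4 = -37/12
  x^3: 20 a_5 - 4 a_4 - 9 a_3 = 0  ->  20 a_5 = 4 a_4 + 9 a_3 = -118/3  ->  a_5 = -59/30
Truncated series: y(x) = -2 - 2 x - 4 x^2 - 3 x^3 - (37/12) x^4 - (59/30) x^5 + O(x^6).

a_0 = -2; a_1 = -2; a_2 = -4; a_3 = -3; a_4 = -37/12; a_5 = -59/30


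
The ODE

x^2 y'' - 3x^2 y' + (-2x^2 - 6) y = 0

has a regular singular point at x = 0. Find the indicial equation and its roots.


Divide by x^2 to reach normal form y'' + P_1(x) y' + P_2(x) y = 0 with P_1(x) = -3 and P_2(x) = -2 - 6/x^2.
x = 0 is a singular point because the y-coefficient -2 - 6/x^2 has a pole at x = 0.
It is a regular singular point because x P_1(x) = p(x) = -3x and x^2 P_2(x) = q(x) = -2x^2 - 6 are polynomials, hence analytic at x = 0.
p(0) = 0,  q(0) = -6.
Indicial equation: r(r-1) + p(0) r + q(0) = 0, i.e. r^2 + (p(0) - 1) r + q(0) = 0, i.e. r^2 - 1 r - 6 = 0.
Discriminant: (-1)^2 - 4(-6) = 25, so r = (1 ± 5)/2.
Solving: r_1 = 3, r_2 = -2.

indicial: r^2 - 1 r - 6 = 0; roots r_1 = 3, r_2 = -2


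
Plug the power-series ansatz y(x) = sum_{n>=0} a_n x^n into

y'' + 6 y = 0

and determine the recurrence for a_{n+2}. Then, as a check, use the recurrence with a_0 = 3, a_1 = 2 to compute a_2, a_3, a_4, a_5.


Substitute y = sum_n a_n x^n into y'' + (const) y = 0.
y''(x) = sum_{n>=0} (n+2)(n+1) a_{n+2} x^n.
The ODE becomes sum_n [(n+2)(n+1) a_{n+2} + 6 a_n] x^n = 0.
Setting each coefficient to zero gives the recurrence:
  (n+2)(n+1) a_{n+2} + 6 a_n = 0,
  a_{n+2} = -6 / ((n+1)(n+2)) a_n.

Check with a_0 = 3, a_1 = 2 (apply the recurrence for n = 0, 1, 2, 3): a_0 = 3, a_1 = 2, a_2 = -9, a_3 = -2, a_4 = 9/2, a_5 = 3/5.

a_{n+2} = -6/((n+1)(n+2)) * a_n; check: a_0 = 3, a_1 = 2, a_2 = -9, a_3 = -2, a_4 = 9/2, a_5 = 3/5


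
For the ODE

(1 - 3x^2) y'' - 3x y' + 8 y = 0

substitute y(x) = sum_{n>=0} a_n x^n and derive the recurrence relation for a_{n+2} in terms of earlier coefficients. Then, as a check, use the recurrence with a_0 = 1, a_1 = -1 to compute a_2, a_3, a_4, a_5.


Substitute y = sum_n a_n x^n.
(1 - 3 x^2) y'' contributes (n+2)(n+1) a_{n+2} - 3 n(n-1) a_n at x^n.
-3 x y'(x) contributes -3 n a_n at x^n.
8 y(x) contributes 8 a_n at x^n.
Matching x^n: (n+2)(n+1) a_{n+2} + (-3 n(n-1) - 3 n + 8) a_n = 0.
Thus a_{n+2} = (3 n(n-1) + 3 n - 8) / ((n+1)(n+2)) * a_n.

Check with a_0 = 1, a_1 = -1 (apply the recurrence for n = 0, 1, 2, 3): a_0 = 1, a_1 = -1, a_2 = -4, a_3 = 5/6, a_4 = -4/3, a_5 = 19/24.

a_(n+2) = (3 n(n-1) + 3 n - 8) / ((n+1)(n+2)) * a_n; check: a_0 = 1, a_1 = -1, a_2 = -4, a_3 = 5/6, a_4 = -4/3, a_5 = 19/24


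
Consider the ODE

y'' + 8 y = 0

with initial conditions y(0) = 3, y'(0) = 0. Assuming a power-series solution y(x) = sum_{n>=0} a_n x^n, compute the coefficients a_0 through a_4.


Ansatz: y(x) = sum_{n>=0} a_n x^n, so y'(x) = sum_{n>=1} n a_n x^(n-1) and y''(x) = sum_{n>=2} n(n-1) a_n x^(n-2).
Substitute into P(x) y'' + Q(x) y' + R(x) y = 0 with P(x) = 1, Q(x) = 0, R(x) = 8, and match powers of x.
Initial conditions: a_0 = 3, a_1 = 0.
Setting the coefficient of each power of x to zero and solving order by order (substituting the coefficients already found):
  x^0: 2 a_2 + 8 a_0 = 0  ->  2 a_2 = -8 a_0 = -24  ->  a_2 = -12
  x^1: 6 a_3 + 8 a_1 = 0  ->  6 a_3 = -8 a_1 = 0  ->  a_3 = 0
  x^2: 12 a_4 + 8 a_2 = 0  ->  12 a_4 = -8 a_2 = 96  ->  a_4 = 8
Truncated series: y(x) = 3 - 12 x^2 + 8 x^4 + O(x^5).

a_0 = 3; a_1 = 0; a_2 = -12; a_3 = 0; a_4 = 8


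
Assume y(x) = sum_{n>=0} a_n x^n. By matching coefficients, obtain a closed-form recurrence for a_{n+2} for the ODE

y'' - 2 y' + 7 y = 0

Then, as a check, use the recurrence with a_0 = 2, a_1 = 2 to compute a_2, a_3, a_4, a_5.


Substitute y = sum_n a_n x^n.
y''(x) has coefficient (n+2)(n+1) a_{n+2} at x^n;
-2 y'(x) has coefficient -2 (n+1) a_{n+1} at x^n;
7 y(x) has coefficient 7 a_n at x^n.
Matching x^n: (n+2)(n+1) a_{n+2} - 2 (n+1) a_{n+1} + 7 a_n = 0.
Thus a_{n+2} = [2 (n+1) a_{n+1} - 7 a_n] / ((n+1)(n+2)).

Check with a_0 = 2, a_1 = 2 (apply the recurrence for n = 0, 1, 2, 3): a_0 = 2, a_1 = 2, a_2 = -5, a_3 = -17/3, a_4 = 1/12, a_5 = 121/60.

a_(n+2) = [2 (n+1) a_(n+1) - 7 a_n] / ((n+1)(n+2)); check: a_0 = 2, a_1 = 2, a_2 = -5, a_3 = -17/3, a_4 = 1/12, a_5 = 121/60


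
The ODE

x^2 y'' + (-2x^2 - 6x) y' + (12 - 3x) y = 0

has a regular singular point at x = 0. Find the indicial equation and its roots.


Divide by x^2 to reach normal form y'' + P_1(x) y' + P_2(x) y = 0 with P_1(x) = -2 - 6/x and P_2(x) = -3/x + 12/x^2.
x = 0 is a singular point because the y'-coefficient -2 - 6/x has a pole at x = 0 and the y-coefficient -3/x + 12/x^2 has a pole at x = 0.
It is a regular singular point because x P_1(x) = p(x) = -2x - 6 and x^2 P_2(x) = q(x) = 12 - 3x are polynomials, hence analytic at x = 0.
p(0) = -6,  q(0) = 12.
Indicial equation: r(r-1) + p(0) r + q(0) = 0, i.e. r^2 + (p(0) - 1) r + q(0) = 0, i.e. r^2 - 7 r + 12 = 0.
Discriminant: (-7)^2 - 4(12) = 1, so r = (7 ± 1)/2.
Solving: r_1 = 4, r_2 = 3.

indicial: r^2 - 7 r + 12 = 0; roots r_1 = 4, r_2 = 3


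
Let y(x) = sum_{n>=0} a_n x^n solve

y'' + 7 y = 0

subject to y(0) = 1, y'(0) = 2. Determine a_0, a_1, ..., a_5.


Ansatz: y(x) = sum_{n>=0} a_n x^n, so y'(x) = sum_{n>=1} n a_n x^(n-1) and y''(x) = sum_{n>=2} n(n-1) a_n x^(n-2).
Substitute into P(x) y'' + Q(x) y' + R(x) y = 0 with P(x) = 1, Q(x) = 0, R(x) = 7, and match powers of x.
Initial conditions: a_0 = 1, a_1 = 2.
Setting the coefficient of each power of x to zero and solving order by order (substituting the coefficients already found):
  x^0: 2 a_2 + 7 a_0 = 0  ->  2 a_2 = -7 a_0 = -7  ->  a_2 = -7/2
  x^1: 6 a_3 + 7 a_1 = 0  ->  6 a_3 = -7 a_1 = -14  ->  a_3 = -7/3
  x^2: 12 a_4 + 7 a_2 = 0  ->  12 a_4 = -7 a_2 = 49/2  ->  a_4 = 49/24
  x^3: 20 a_5 + 7 a_3 = 0  ->  20 a_5 = -7 a_3 = 49/3  ->  a_5 = 49/60
Truncated series: y(x) = 1 + 2 x - (7/2) x^2 - (7/3) x^3 + (49/24) x^4 + (49/60) x^5 + O(x^6).

a_0 = 1; a_1 = 2; a_2 = -7/2; a_3 = -7/3; a_4 = 49/24; a_5 = 49/60


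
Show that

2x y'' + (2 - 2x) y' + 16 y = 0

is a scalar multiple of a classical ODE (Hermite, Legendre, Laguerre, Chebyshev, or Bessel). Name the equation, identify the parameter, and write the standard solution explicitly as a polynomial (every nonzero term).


All three coefficients share the factor 2; dividing through by 2 gives  x y'' + (1 - x) y' + 8 y = 0.
This matches the Laguerre equation x y'' + (1 - x) y' + n y = 0 with n = 8; the polynomial solution is L_8(x).
With y = sum_k a_k x^k, matching x^k gives (k+1)k a_{k+1} + (k+1) a_{k+1} - k a_k + n a_k = 0, i.e. (k+1)^2 a_{k+1} = (k - n) a_k = (k - 8) a_k. The right side vanishes at k = 8, so the series terminates at degree 8.
Standard normalization L_n(0) = 1 gives a_0 = 1. Work upward with a_{k+1} = (k - 8) a_k / (k+1)^2:
  a_1 = (0 - 8)(1) / 1^2 = -8/1 = -8
  a_2 = (1 - 8)(-8) / 2^2 = 56/4 = 14
  a_3 = (2 - 8)(14) / 3^2 = -84/9 = -28/3
  a_4 = (3 - 8)(-28/3) / 4^2 = (140/3)/16 = 35/12
  a_5 = (4 - 8)(35/12) / 5^2 = (-35/3)/25 = -7/15
  a_6 = (5 - 8)(-7/15) / 6^2 = (7/5)/36 = 7/180
  a_7 = (6 - 8)(7/180) / 7^2 = (-7/90)/49 = -1/630
  a_8 = (7 - 8)(-1/630) / 8^2 = (1/630)/64 = 1/40320
Hence L_8(x) = x^8/40320 - x^7/630 + 7 x^6/180 - 7 x^5/15 + 35 x^4/12 - 28 x^3/3 + 14 x^2 - 8 x + 1.

L_8(x); series = x^8/40320 - x^7/630 + 7 x^6/180 - 7 x^5/15 + 35 x^4/12 - 28 x^3/3 + 14 x^2 - 8 x + 1


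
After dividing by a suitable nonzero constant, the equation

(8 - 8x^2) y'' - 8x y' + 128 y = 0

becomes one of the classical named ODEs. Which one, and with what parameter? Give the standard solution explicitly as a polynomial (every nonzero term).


All three coefficients share the factor 8; dividing through by 8 gives  (1 - x^2) y'' - x y' + 16 y = 0.
This matches the Chebyshev equation (1 - x^2) y'' - x y' + n^2 y = 0 (note the -x y' term, not -2x y') with n^2 = 16, so n = 4; the polynomial solution is T_4(x).
With y = sum_k a_k x^k, matching x^k gives (k+2)(k+1) a_{k+2} = (k^2 - n^2) a_k = (k - 4)(k + 4) a_k. The right side vanishes at k = 4, so the series with the parity of 4 terminates at degree 4.
Standard normalization: leading coefficient of T_n is 2^(n-1), so a_4 = 2^3 = 8. Work downward with a_k = (k+1)(k+2) a_{k+2} / ((k - 4)(k + 4)):
  a_2 = (3)(4)(8) / ((2 - 4)(2 + 4)) = 96/(-12) = -8
  a_0 = (1)(2)(-8) / ((0 - 4)(0 + 4)) = -16/(-16) = 1
Hence T_4(x) = 8 x^4 - 8 x^2 + 1.

T_4(x); series = 8 x^4 - 8 x^2 + 1


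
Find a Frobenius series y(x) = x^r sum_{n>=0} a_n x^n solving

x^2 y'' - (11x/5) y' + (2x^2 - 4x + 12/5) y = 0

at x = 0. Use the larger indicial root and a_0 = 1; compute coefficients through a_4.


Write in Frobenius form y'' + (p(x)/x) y' + (q(x)/x^2) y = 0:
  p(x) = -11/5,  q(x) = 2x^2 - 4x + 12/5.
Indicial equation: r(r-1) + (-11/5) r + (12/5) = 0 -> roots r_1 = 2, r_2 = 6/5.
Take r = r_1 = 2. Let y(x) = x^r sum_{n>=0} a_n x^n with a_0 = 1.
Substitute y = x^r sum a_n x^n and match x^{r+n}. The recurrence is
  D(n) a_n - 4 a_{n-1} + 2 a_{n-2} = 0,  where D(n) = (r+n)(r+n-1) + (-11/5)(r+n) + (12/5).
  a_n = [4 a_{n-1} - 2 a_{n-2}] / D(n).
Since the indicial polynomial factors as (r - r_1)(r - r_2), D(n) = (r_1 + n - r_1)(r_1 + n - r_2) = n(n + 4/5).
Evaluating step by step (a_0 = 1):
  n = 1: D(1) = 1(1 + 4/5) = 9/5; numerator = 4(1) = 4; a_1 = (4)/(9/5) = 20/9
  n = 2: D(2) = 2(2 + 4/5) = 28/5; numerator = 4(20/9) - 2(1) = 62/9; a_2 = (62/9)/(28/5) = 155/126
  n = 3: D(3) = 3(3 + 4/5) = 57/5; numerator = 4(155/126) - 2(20/9) = 10/21; a_3 = (10/21)/(57/5) = 50/1197
  n = 4: D(4) = 4(4 + 4/5) = 96/5; numerator = 4(50/1197) - 2(155/126) = -305/133; a_4 = (-305/133)/(96/5) = -1525/12768

r = 2; a_0 = 1; a_1 = 20/9; a_2 = 155/126; a_3 = 50/1197; a_4 = -1525/12768


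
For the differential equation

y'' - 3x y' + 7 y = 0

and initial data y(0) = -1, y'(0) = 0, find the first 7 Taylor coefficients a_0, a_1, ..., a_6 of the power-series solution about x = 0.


Ansatz: y(x) = sum_{n>=0} a_n x^n, so y'(x) = sum_{n>=1} n a_n x^(n-1) and y''(x) = sum_{n>=2} n(n-1) a_n x^(n-2).
Substitute into P(x) y'' + Q(x) y' + R(x) y = 0 with P(x) = 1, Q(x) = -3x, R(x) = 7, and match powers of x.
Initial conditions: a_0 = -1, a_1 = 0.
Setting the coefficient of each power of x to zero and solving order by order (substituting the coefficients already found):
  x^0: 2 a_2 + 7 a_0 = 0  ->  2 a_2 = -7 a_0 = 7  ->  a_2 = 7/2
  x^1: 6 a_3 + 4 a_1 = 0  ->  6 a_3 = -4 a_1 = 0  ->  a_3 = 0
  x^2: 12 a_4 + a_2 = 0  ->  12 a_4 = -a_2 = -7/2  ->  a_4 = -7/24
  x^3: 20 a_5 - 2 a_3 = 0  ->  20 a_5 = 2 a_3 = 0  ->  a_5 = 0
  x^4: 30 a_6 - 5 a_4 = 0  ->  30 a_6 = 5 a_4 = -35/24  ->  a_6 = -7/144
Truncated series: y(x) = -1 + (7/2) x^2 - (7/24) x^4 - (7/144) x^6 + O(x^7).

a_0 = -1; a_1 = 0; a_2 = 7/2; a_3 = 0; a_4 = -7/24; a_5 = 0; a_6 = -7/144
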